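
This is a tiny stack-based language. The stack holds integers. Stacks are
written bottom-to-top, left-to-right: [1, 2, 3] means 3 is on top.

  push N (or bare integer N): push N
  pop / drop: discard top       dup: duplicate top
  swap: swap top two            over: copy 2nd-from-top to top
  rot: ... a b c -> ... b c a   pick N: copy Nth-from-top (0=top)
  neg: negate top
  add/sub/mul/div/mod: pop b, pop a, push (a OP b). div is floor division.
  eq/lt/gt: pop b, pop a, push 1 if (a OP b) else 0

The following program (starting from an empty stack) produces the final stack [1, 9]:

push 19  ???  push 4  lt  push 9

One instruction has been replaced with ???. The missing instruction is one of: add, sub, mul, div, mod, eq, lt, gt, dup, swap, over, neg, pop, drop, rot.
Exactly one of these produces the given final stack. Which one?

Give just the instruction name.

Stack before ???: [19]
Stack after ???:  [-19]
The instruction that transforms [19] -> [-19] is: neg

Answer: neg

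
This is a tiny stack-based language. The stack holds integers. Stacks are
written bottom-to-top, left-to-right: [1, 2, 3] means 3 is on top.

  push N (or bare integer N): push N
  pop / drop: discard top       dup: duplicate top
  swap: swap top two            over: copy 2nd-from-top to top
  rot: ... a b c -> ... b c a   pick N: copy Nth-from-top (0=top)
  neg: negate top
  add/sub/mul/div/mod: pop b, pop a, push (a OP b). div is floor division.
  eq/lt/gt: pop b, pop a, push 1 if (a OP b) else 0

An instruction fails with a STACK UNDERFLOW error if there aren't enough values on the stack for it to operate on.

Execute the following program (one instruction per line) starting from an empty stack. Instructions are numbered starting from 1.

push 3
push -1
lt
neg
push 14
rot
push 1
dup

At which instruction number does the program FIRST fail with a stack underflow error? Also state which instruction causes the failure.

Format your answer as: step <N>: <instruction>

Answer: step 6: rot

Derivation:
Step 1 ('push 3'): stack = [3], depth = 1
Step 2 ('push -1'): stack = [3, -1], depth = 2
Step 3 ('lt'): stack = [0], depth = 1
Step 4 ('neg'): stack = [0], depth = 1
Step 5 ('push 14'): stack = [0, 14], depth = 2
Step 6 ('rot'): needs 3 value(s) but depth is 2 — STACK UNDERFLOW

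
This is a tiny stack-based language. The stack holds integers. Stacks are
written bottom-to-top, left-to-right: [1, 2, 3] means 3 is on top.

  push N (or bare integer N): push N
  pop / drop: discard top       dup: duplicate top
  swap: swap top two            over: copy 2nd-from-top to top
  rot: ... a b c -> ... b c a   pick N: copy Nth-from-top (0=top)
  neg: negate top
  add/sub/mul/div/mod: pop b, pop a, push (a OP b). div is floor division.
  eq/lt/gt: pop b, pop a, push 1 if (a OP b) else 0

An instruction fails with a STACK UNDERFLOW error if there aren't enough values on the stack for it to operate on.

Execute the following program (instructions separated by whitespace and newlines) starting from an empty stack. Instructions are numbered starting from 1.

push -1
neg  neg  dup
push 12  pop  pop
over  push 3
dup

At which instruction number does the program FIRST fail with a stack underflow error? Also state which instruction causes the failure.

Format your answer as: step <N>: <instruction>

Answer: step 8: over

Derivation:
Step 1 ('push -1'): stack = [-1], depth = 1
Step 2 ('neg'): stack = [1], depth = 1
Step 3 ('neg'): stack = [-1], depth = 1
Step 4 ('dup'): stack = [-1, -1], depth = 2
Step 5 ('push 12'): stack = [-1, -1, 12], depth = 3
Step 6 ('pop'): stack = [-1, -1], depth = 2
Step 7 ('pop'): stack = [-1], depth = 1
Step 8 ('over'): needs 2 value(s) but depth is 1 — STACK UNDERFLOW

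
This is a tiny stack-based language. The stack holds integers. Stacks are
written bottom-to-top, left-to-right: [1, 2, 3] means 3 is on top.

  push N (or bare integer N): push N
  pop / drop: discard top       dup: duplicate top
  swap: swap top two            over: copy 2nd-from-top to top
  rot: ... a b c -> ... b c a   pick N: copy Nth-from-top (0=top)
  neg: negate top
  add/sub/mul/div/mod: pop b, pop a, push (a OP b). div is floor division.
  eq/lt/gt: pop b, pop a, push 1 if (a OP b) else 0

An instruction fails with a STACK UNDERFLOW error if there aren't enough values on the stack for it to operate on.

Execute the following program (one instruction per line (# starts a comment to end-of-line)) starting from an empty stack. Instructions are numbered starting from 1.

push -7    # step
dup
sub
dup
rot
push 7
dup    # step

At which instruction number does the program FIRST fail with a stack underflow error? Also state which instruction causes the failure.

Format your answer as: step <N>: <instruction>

Step 1 ('push -7'): stack = [-7], depth = 1
Step 2 ('dup'): stack = [-7, -7], depth = 2
Step 3 ('sub'): stack = [0], depth = 1
Step 4 ('dup'): stack = [0, 0], depth = 2
Step 5 ('rot'): needs 3 value(s) but depth is 2 — STACK UNDERFLOW

Answer: step 5: rot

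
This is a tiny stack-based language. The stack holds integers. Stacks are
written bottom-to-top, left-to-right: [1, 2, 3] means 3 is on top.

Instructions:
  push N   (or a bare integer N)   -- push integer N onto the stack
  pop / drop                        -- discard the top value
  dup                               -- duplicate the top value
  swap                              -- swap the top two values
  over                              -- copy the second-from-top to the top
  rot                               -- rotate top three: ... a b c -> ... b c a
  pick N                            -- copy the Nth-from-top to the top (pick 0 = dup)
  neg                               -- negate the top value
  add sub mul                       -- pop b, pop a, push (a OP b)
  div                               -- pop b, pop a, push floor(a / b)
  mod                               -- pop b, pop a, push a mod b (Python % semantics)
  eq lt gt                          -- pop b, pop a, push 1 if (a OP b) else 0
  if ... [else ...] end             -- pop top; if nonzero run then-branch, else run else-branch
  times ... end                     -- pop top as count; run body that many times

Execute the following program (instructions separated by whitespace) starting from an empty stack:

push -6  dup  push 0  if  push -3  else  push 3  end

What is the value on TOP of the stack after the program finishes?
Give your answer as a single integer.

After 'push -6': [-6]
After 'dup': [-6, -6]
After 'push 0': [-6, -6, 0]
After 'if': [-6, -6]
After 'push 3': [-6, -6, 3]

Answer: 3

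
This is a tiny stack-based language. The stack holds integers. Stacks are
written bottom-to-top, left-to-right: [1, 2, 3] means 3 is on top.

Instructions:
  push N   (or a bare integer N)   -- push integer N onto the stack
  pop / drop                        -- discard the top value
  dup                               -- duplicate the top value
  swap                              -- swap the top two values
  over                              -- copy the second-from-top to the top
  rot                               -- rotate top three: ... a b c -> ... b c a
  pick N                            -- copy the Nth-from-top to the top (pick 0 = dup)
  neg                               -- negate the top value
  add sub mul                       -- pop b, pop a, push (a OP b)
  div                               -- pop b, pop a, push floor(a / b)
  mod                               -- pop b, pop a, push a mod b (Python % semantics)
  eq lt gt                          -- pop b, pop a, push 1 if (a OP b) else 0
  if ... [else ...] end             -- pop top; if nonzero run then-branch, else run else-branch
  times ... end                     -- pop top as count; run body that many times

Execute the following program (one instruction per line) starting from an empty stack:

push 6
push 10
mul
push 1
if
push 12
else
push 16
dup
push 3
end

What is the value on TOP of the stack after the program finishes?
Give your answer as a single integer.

After 'push 6': [6]
After 'push 10': [6, 10]
After 'mul': [60]
After 'push 1': [60, 1]
After 'if': [60]
After 'push 12': [60, 12]

Answer: 12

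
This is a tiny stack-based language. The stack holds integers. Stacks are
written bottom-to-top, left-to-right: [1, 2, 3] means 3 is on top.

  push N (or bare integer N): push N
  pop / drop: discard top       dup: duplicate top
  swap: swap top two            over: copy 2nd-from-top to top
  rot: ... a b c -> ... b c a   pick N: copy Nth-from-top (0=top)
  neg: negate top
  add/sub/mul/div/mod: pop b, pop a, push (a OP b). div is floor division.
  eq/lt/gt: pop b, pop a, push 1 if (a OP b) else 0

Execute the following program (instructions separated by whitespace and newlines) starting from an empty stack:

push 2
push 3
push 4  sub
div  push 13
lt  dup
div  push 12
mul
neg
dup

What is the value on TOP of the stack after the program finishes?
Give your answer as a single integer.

After 'push 2': [2]
After 'push 3': [2, 3]
After 'push 4': [2, 3, 4]
After 'sub': [2, -1]
After 'div': [-2]
After 'push 13': [-2, 13]
After 'lt': [1]
After 'dup': [1, 1]
After 'div': [1]
After 'push 12': [1, 12]
After 'mul': [12]
After 'neg': [-12]
After 'dup': [-12, -12]

Answer: -12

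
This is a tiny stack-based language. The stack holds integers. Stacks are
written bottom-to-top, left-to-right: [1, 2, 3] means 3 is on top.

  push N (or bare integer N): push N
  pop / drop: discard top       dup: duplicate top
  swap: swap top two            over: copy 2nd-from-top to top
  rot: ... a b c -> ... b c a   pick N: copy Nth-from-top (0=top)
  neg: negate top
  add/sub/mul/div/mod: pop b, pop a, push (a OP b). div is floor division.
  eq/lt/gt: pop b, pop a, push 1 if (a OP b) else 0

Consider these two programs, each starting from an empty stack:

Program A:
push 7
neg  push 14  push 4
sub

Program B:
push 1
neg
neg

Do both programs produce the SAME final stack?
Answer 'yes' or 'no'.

Program A trace:
  After 'push 7': [7]
  After 'neg': [-7]
  After 'push 14': [-7, 14]
  After 'push 4': [-7, 14, 4]
  After 'sub': [-7, 10]
Program A final stack: [-7, 10]

Program B trace:
  After 'push 1': [1]
  After 'neg': [-1]
  After 'neg': [1]
Program B final stack: [1]
Same: no

Answer: no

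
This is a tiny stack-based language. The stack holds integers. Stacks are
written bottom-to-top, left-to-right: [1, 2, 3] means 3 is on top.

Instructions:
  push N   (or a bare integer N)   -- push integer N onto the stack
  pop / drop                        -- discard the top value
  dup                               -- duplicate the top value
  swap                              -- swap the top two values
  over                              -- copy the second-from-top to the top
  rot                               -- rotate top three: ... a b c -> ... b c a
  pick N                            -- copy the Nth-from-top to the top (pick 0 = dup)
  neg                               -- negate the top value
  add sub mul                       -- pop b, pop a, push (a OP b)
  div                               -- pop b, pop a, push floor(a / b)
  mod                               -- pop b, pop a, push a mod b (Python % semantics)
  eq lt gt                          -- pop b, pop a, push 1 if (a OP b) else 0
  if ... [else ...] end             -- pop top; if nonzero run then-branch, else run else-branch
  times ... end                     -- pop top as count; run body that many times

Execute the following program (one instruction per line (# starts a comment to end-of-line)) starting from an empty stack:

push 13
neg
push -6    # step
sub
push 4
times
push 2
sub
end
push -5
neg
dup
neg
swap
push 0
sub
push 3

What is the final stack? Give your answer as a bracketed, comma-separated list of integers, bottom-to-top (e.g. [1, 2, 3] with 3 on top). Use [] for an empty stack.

Answer: [-15, -5, 5, 3]

Derivation:
After 'push 13': [13]
After 'neg': [-13]
After 'push -6': [-13, -6]
After 'sub': [-7]
After 'push 4': [-7, 4]
After 'times': [-7]
After 'push 2': [-7, 2]
After 'sub': [-9]
After 'push 2': [-9, 2]
After 'sub': [-11]
After 'push 2': [-11, 2]
After 'sub': [-13]
After 'push 2': [-13, 2]
After 'sub': [-15]
After 'push -5': [-15, -5]
After 'neg': [-15, 5]
After 'dup': [-15, 5, 5]
After 'neg': [-15, 5, -5]
After 'swap': [-15, -5, 5]
After 'push 0': [-15, -5, 5, 0]
After 'sub': [-15, -5, 5]
After 'push 3': [-15, -5, 5, 3]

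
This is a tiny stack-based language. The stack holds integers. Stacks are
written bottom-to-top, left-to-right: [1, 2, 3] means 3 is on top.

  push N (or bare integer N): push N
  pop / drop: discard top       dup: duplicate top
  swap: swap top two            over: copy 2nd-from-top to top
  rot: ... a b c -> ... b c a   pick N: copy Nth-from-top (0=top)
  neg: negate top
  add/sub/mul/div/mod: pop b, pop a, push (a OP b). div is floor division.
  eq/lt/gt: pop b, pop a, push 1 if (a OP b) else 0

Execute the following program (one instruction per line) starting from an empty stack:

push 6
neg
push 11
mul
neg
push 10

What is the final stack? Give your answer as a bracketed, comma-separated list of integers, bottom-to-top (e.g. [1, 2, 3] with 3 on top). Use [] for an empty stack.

Answer: [66, 10]

Derivation:
After 'push 6': [6]
After 'neg': [-6]
After 'push 11': [-6, 11]
After 'mul': [-66]
After 'neg': [66]
After 'push 10': [66, 10]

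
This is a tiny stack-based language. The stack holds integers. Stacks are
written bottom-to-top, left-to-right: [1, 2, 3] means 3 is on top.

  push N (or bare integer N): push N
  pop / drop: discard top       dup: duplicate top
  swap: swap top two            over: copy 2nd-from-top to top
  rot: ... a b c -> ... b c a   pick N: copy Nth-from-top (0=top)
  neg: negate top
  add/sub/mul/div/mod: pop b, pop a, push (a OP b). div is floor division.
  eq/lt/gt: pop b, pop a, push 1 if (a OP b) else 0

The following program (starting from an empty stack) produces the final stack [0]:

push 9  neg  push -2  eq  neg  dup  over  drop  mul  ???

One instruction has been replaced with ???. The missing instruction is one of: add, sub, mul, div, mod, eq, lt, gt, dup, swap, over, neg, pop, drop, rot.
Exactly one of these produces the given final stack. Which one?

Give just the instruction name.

Stack before ???: [0]
Stack after ???:  [0]
The instruction that transforms [0] -> [0] is: neg

Answer: neg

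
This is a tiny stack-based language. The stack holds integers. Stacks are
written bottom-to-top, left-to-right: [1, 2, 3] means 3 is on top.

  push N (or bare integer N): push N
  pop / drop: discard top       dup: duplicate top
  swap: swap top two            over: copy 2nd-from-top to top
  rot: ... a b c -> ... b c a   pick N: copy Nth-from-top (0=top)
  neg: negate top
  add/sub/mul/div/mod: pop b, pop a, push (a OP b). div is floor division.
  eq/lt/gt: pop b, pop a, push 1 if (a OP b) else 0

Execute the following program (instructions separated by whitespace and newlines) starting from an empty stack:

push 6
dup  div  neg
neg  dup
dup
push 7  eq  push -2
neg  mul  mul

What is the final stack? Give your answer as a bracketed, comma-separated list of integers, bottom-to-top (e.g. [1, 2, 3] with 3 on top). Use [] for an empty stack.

After 'push 6': [6]
After 'dup': [6, 6]
After 'div': [1]
After 'neg': [-1]
After 'neg': [1]
After 'dup': [1, 1]
After 'dup': [1, 1, 1]
After 'push 7': [1, 1, 1, 7]
After 'eq': [1, 1, 0]
After 'push -2': [1, 1, 0, -2]
After 'neg': [1, 1, 0, 2]
After 'mul': [1, 1, 0]
After 'mul': [1, 0]

Answer: [1, 0]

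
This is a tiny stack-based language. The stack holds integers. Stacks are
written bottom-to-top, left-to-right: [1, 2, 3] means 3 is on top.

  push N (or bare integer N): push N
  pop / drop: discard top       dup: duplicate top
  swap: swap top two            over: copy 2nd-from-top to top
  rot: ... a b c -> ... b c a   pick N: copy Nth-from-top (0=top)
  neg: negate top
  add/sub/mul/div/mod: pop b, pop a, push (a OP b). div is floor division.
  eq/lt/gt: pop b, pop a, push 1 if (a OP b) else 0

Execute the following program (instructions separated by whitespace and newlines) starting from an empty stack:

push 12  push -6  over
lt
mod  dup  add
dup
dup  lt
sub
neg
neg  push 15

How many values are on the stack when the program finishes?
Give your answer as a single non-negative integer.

After 'push 12': stack = [12] (depth 1)
After 'push -6': stack = [12, -6] (depth 2)
After 'over': stack = [12, -6, 12] (depth 3)
After 'lt': stack = [12, 1] (depth 2)
After 'mod': stack = [0] (depth 1)
After 'dup': stack = [0, 0] (depth 2)
After 'add': stack = [0] (depth 1)
After 'dup': stack = [0, 0] (depth 2)
After 'dup': stack = [0, 0, 0] (depth 3)
After 'lt': stack = [0, 0] (depth 2)
After 'sub': stack = [0] (depth 1)
After 'neg': stack = [0] (depth 1)
After 'neg': stack = [0] (depth 1)
After 'push 15': stack = [0, 15] (depth 2)

Answer: 2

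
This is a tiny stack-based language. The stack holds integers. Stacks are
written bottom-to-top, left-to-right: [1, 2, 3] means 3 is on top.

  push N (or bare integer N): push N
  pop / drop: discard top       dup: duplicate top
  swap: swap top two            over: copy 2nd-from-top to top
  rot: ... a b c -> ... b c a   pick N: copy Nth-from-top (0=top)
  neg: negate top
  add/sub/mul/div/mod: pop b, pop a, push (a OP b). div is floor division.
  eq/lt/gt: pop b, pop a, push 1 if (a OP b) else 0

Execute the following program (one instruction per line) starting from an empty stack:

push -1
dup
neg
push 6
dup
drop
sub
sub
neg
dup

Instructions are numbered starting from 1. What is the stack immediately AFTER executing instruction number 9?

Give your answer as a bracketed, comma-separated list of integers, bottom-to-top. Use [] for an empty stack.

Step 1 ('push -1'): [-1]
Step 2 ('dup'): [-1, -1]
Step 3 ('neg'): [-1, 1]
Step 4 ('push 6'): [-1, 1, 6]
Step 5 ('dup'): [-1, 1, 6, 6]
Step 6 ('drop'): [-1, 1, 6]
Step 7 ('sub'): [-1, -5]
Step 8 ('sub'): [4]
Step 9 ('neg'): [-4]

Answer: [-4]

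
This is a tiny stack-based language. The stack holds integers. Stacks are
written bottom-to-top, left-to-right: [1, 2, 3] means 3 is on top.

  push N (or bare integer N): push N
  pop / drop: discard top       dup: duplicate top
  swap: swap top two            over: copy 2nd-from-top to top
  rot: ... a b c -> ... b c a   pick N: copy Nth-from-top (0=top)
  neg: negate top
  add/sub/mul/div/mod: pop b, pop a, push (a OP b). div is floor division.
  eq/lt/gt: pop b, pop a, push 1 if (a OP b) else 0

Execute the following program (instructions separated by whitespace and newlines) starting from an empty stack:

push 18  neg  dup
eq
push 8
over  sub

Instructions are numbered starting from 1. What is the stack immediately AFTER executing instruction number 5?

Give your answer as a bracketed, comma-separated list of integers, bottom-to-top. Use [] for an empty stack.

Answer: [1, 8]

Derivation:
Step 1 ('push 18'): [18]
Step 2 ('neg'): [-18]
Step 3 ('dup'): [-18, -18]
Step 4 ('eq'): [1]
Step 5 ('push 8'): [1, 8]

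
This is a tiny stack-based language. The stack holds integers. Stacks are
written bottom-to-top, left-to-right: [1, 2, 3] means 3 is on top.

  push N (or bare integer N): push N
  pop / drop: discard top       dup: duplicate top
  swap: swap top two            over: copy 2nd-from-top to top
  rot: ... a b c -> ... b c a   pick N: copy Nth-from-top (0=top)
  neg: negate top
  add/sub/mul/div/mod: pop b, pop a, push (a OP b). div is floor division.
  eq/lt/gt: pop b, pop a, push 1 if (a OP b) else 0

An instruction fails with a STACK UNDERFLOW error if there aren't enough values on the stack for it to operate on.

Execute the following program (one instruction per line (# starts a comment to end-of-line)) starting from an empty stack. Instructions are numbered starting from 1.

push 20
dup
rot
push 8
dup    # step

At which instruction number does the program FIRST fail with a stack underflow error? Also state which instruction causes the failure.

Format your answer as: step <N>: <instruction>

Answer: step 3: rot

Derivation:
Step 1 ('push 20'): stack = [20], depth = 1
Step 2 ('dup'): stack = [20, 20], depth = 2
Step 3 ('rot'): needs 3 value(s) but depth is 2 — STACK UNDERFLOW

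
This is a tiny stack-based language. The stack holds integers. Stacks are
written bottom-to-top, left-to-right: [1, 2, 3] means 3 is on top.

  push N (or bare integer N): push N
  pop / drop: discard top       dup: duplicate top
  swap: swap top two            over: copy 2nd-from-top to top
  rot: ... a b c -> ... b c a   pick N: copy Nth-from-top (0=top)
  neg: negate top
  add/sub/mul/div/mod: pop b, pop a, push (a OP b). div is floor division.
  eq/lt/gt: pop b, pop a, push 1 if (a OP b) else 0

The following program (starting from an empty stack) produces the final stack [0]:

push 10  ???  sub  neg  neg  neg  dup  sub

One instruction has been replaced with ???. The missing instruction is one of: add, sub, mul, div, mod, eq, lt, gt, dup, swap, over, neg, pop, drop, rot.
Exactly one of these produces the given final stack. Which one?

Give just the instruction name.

Answer: dup

Derivation:
Stack before ???: [10]
Stack after ???:  [10, 10]
The instruction that transforms [10] -> [10, 10] is: dup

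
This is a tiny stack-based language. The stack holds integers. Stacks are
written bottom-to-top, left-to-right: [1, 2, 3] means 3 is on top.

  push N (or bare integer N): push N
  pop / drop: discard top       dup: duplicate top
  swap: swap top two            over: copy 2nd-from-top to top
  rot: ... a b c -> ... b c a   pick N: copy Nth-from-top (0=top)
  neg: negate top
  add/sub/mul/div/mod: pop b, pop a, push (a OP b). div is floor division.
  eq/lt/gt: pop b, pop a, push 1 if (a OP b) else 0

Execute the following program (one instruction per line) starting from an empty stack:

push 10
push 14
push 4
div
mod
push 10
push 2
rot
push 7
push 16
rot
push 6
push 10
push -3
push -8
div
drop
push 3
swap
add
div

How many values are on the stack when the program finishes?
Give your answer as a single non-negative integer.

After 'push 10': stack = [10] (depth 1)
After 'push 14': stack = [10, 14] (depth 2)
After 'push 4': stack = [10, 14, 4] (depth 3)
After 'div': stack = [10, 3] (depth 2)
After 'mod': stack = [1] (depth 1)
After 'push 10': stack = [1, 10] (depth 2)
After 'push 2': stack = [1, 10, 2] (depth 3)
After 'rot': stack = [10, 2, 1] (depth 3)
After 'push 7': stack = [10, 2, 1, 7] (depth 4)
After 'push 16': stack = [10, 2, 1, 7, 16] (depth 5)
  ...
After 'push 6': stack = [10, 2, 7, 16, 1, 6] (depth 6)
After 'push 10': stack = [10, 2, 7, 16, 1, 6, 10] (depth 7)
After 'push -3': stack = [10, 2, 7, 16, 1, 6, 10, -3] (depth 8)
After 'push -8': stack = [10, 2, 7, 16, 1, 6, 10, -3, -8] (depth 9)
After 'div': stack = [10, 2, 7, 16, 1, 6, 10, 0] (depth 8)
After 'drop': stack = [10, 2, 7, 16, 1, 6, 10] (depth 7)
After 'push 3': stack = [10, 2, 7, 16, 1, 6, 10, 3] (depth 8)
After 'swap': stack = [10, 2, 7, 16, 1, 6, 3, 10] (depth 8)
After 'add': stack = [10, 2, 7, 16, 1, 6, 13] (depth 7)
After 'div': stack = [10, 2, 7, 16, 1, 0] (depth 6)

Answer: 6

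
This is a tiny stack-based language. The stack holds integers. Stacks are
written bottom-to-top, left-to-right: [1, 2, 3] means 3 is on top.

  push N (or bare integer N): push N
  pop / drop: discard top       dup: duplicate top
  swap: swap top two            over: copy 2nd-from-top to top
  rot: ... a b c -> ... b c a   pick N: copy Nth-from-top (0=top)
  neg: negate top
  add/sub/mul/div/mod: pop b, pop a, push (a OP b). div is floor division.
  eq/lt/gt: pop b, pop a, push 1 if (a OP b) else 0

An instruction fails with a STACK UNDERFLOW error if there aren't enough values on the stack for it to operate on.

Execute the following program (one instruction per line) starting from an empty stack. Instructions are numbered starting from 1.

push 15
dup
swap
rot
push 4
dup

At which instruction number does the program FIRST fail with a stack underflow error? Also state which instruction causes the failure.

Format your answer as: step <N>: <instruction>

Step 1 ('push 15'): stack = [15], depth = 1
Step 2 ('dup'): stack = [15, 15], depth = 2
Step 3 ('swap'): stack = [15, 15], depth = 2
Step 4 ('rot'): needs 3 value(s) but depth is 2 — STACK UNDERFLOW

Answer: step 4: rot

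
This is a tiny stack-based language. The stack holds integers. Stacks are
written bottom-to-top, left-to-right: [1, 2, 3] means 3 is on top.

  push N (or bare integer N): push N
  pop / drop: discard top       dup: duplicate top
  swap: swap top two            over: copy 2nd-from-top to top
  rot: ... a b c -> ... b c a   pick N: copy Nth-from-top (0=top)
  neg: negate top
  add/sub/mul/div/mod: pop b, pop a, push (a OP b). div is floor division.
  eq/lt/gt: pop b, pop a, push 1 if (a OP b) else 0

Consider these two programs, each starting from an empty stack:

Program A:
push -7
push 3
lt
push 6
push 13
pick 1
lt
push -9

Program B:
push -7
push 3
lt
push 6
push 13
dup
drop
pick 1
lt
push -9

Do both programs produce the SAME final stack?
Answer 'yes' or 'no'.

Program A trace:
  After 'push -7': [-7]
  After 'push 3': [-7, 3]
  After 'lt': [1]
  After 'push 6': [1, 6]
  After 'push 13': [1, 6, 13]
  After 'pick 1': [1, 6, 13, 6]
  After 'lt': [1, 6, 0]
  After 'push -9': [1, 6, 0, -9]
Program A final stack: [1, 6, 0, -9]

Program B trace:
  After 'push -7': [-7]
  After 'push 3': [-7, 3]
  After 'lt': [1]
  After 'push 6': [1, 6]
  After 'push 13': [1, 6, 13]
  After 'dup': [1, 6, 13, 13]
  After 'drop': [1, 6, 13]
  After 'pick 1': [1, 6, 13, 6]
  After 'lt': [1, 6, 0]
  After 'push -9': [1, 6, 0, -9]
Program B final stack: [1, 6, 0, -9]
Same: yes

Answer: yes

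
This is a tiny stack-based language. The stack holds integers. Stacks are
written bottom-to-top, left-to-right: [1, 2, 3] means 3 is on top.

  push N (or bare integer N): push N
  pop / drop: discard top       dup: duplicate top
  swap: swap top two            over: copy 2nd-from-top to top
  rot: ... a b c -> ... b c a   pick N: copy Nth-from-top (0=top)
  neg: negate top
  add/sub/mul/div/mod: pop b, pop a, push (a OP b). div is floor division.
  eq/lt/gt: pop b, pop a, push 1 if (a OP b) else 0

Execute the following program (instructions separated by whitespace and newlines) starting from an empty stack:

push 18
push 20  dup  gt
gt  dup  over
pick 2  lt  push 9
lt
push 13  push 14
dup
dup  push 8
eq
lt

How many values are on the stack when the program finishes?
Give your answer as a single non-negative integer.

Answer: 6

Derivation:
After 'push 18': stack = [18] (depth 1)
After 'push 20': stack = [18, 20] (depth 2)
After 'dup': stack = [18, 20, 20] (depth 3)
After 'gt': stack = [18, 0] (depth 2)
After 'gt': stack = [1] (depth 1)
After 'dup': stack = [1, 1] (depth 2)
After 'over': stack = [1, 1, 1] (depth 3)
After 'pick 2': stack = [1, 1, 1, 1] (depth 4)
After 'lt': stack = [1, 1, 0] (depth 3)
After 'push 9': stack = [1, 1, 0, 9] (depth 4)
After 'lt': stack = [1, 1, 1] (depth 3)
After 'push 13': stack = [1, 1, 1, 13] (depth 4)
After 'push 14': stack = [1, 1, 1, 13, 14] (depth 5)
After 'dup': stack = [1, 1, 1, 13, 14, 14] (depth 6)
After 'dup': stack = [1, 1, 1, 13, 14, 14, 14] (depth 7)
After 'push 8': stack = [1, 1, 1, 13, 14, 14, 14, 8] (depth 8)
After 'eq': stack = [1, 1, 1, 13, 14, 14, 0] (depth 7)
After 'lt': stack = [1, 1, 1, 13, 14, 0] (depth 6)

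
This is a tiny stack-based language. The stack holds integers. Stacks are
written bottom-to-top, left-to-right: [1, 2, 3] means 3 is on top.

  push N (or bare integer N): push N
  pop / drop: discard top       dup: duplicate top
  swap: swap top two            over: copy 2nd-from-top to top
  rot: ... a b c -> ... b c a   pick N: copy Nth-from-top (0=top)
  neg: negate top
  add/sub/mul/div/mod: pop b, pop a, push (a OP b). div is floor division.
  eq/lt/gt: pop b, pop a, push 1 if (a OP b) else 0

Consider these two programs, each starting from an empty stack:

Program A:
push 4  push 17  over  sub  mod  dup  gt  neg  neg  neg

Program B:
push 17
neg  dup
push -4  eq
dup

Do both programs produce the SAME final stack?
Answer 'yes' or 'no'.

Answer: no

Derivation:
Program A trace:
  After 'push 4': [4]
  After 'push 17': [4, 17]
  After 'over': [4, 17, 4]
  After 'sub': [4, 13]
  After 'mod': [4]
  After 'dup': [4, 4]
  After 'gt': [0]
  After 'neg': [0]
  After 'neg': [0]
  After 'neg': [0]
Program A final stack: [0]

Program B trace:
  After 'push 17': [17]
  After 'neg': [-17]
  After 'dup': [-17, -17]
  After 'push -4': [-17, -17, -4]
  After 'eq': [-17, 0]
  After 'dup': [-17, 0, 0]
Program B final stack: [-17, 0, 0]
Same: no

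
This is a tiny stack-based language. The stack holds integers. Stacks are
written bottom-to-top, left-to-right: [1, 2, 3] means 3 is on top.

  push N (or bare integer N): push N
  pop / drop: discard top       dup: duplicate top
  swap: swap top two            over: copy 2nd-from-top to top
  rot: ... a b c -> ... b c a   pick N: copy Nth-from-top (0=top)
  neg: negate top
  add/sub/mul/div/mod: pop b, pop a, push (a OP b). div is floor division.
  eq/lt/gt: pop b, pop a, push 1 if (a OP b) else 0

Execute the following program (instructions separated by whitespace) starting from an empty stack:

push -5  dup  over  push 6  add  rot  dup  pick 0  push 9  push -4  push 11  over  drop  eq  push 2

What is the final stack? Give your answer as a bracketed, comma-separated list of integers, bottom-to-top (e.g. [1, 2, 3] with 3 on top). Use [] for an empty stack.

Answer: [-5, 1, -5, -5, -5, 9, 0, 2]

Derivation:
After 'push -5': [-5]
After 'dup': [-5, -5]
After 'over': [-5, -5, -5]
After 'push 6': [-5, -5, -5, 6]
After 'add': [-5, -5, 1]
After 'rot': [-5, 1, -5]
After 'dup': [-5, 1, -5, -5]
After 'pick 0': [-5, 1, -5, -5, -5]
After 'push 9': [-5, 1, -5, -5, -5, 9]
After 'push -4': [-5, 1, -5, -5, -5, 9, -4]
After 'push 11': [-5, 1, -5, -5, -5, 9, -4, 11]
After 'over': [-5, 1, -5, -5, -5, 9, -4, 11, -4]
After 'drop': [-5, 1, -5, -5, -5, 9, -4, 11]
After 'eq': [-5, 1, -5, -5, -5, 9, 0]
After 'push 2': [-5, 1, -5, -5, -5, 9, 0, 2]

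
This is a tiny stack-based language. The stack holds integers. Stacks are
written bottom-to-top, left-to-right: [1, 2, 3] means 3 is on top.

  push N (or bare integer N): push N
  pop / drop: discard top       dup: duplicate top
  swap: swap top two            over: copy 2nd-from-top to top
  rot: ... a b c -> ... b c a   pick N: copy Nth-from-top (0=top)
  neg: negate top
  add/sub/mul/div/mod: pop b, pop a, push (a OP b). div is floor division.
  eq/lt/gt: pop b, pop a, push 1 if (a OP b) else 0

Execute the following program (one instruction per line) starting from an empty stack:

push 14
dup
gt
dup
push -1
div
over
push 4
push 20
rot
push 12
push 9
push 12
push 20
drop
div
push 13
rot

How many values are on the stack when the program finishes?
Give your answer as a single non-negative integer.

After 'push 14': stack = [14] (depth 1)
After 'dup': stack = [14, 14] (depth 2)
After 'gt': stack = [0] (depth 1)
After 'dup': stack = [0, 0] (depth 2)
After 'push -1': stack = [0, 0, -1] (depth 3)
After 'div': stack = [0, 0] (depth 2)
After 'over': stack = [0, 0, 0] (depth 3)
After 'push 4': stack = [0, 0, 0, 4] (depth 4)
After 'push 20': stack = [0, 0, 0, 4, 20] (depth 5)
After 'rot': stack = [0, 0, 4, 20, 0] (depth 5)
After 'push 12': stack = [0, 0, 4, 20, 0, 12] (depth 6)
After 'push 9': stack = [0, 0, 4, 20, 0, 12, 9] (depth 7)
After 'push 12': stack = [0, 0, 4, 20, 0, 12, 9, 12] (depth 8)
After 'push 20': stack = [0, 0, 4, 20, 0, 12, 9, 12, 20] (depth 9)
After 'drop': stack = [0, 0, 4, 20, 0, 12, 9, 12] (depth 8)
After 'div': stack = [0, 0, 4, 20, 0, 12, 0] (depth 7)
After 'push 13': stack = [0, 0, 4, 20, 0, 12, 0, 13] (depth 8)
After 'rot': stack = [0, 0, 4, 20, 0, 0, 13, 12] (depth 8)

Answer: 8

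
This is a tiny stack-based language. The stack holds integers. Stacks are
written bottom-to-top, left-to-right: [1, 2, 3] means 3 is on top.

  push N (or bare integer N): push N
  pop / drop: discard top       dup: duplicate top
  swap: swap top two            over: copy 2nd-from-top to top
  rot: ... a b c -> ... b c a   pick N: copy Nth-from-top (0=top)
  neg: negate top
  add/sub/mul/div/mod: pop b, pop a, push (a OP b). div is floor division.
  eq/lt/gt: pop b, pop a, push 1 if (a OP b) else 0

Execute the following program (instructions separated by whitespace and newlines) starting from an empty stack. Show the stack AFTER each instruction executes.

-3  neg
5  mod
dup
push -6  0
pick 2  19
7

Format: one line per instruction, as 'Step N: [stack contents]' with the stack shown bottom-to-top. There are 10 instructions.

Step 1: [-3]
Step 2: [3]
Step 3: [3, 5]
Step 4: [3]
Step 5: [3, 3]
Step 6: [3, 3, -6]
Step 7: [3, 3, -6, 0]
Step 8: [3, 3, -6, 0, 3]
Step 9: [3, 3, -6, 0, 3, 19]
Step 10: [3, 3, -6, 0, 3, 19, 7]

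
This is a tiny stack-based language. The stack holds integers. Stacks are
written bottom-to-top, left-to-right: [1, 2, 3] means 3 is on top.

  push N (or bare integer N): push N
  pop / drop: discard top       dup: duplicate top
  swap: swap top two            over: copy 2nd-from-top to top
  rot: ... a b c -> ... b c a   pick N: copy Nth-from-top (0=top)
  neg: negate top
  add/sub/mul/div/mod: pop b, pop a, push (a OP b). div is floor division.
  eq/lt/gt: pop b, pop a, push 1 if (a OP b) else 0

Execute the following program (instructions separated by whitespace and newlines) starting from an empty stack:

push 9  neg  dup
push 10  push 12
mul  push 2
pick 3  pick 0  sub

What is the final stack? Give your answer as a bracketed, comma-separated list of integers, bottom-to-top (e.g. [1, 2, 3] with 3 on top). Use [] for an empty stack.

After 'push 9': [9]
After 'neg': [-9]
After 'dup': [-9, -9]
After 'push 10': [-9, -9, 10]
After 'push 12': [-9, -9, 10, 12]
After 'mul': [-9, -9, 120]
After 'push 2': [-9, -9, 120, 2]
After 'pick 3': [-9, -9, 120, 2, -9]
After 'pick 0': [-9, -9, 120, 2, -9, -9]
After 'sub': [-9, -9, 120, 2, 0]

Answer: [-9, -9, 120, 2, 0]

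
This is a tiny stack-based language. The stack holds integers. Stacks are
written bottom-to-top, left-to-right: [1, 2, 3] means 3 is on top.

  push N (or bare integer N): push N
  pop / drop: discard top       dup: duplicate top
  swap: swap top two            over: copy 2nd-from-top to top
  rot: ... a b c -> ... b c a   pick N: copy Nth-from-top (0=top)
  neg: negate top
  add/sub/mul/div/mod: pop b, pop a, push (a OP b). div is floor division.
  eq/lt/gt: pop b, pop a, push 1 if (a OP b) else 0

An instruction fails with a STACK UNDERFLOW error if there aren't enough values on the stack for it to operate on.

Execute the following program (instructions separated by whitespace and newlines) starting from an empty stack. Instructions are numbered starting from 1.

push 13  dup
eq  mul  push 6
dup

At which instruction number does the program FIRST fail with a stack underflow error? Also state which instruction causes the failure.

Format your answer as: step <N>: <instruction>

Step 1 ('push 13'): stack = [13], depth = 1
Step 2 ('dup'): stack = [13, 13], depth = 2
Step 3 ('eq'): stack = [1], depth = 1
Step 4 ('mul'): needs 2 value(s) but depth is 1 — STACK UNDERFLOW

Answer: step 4: mul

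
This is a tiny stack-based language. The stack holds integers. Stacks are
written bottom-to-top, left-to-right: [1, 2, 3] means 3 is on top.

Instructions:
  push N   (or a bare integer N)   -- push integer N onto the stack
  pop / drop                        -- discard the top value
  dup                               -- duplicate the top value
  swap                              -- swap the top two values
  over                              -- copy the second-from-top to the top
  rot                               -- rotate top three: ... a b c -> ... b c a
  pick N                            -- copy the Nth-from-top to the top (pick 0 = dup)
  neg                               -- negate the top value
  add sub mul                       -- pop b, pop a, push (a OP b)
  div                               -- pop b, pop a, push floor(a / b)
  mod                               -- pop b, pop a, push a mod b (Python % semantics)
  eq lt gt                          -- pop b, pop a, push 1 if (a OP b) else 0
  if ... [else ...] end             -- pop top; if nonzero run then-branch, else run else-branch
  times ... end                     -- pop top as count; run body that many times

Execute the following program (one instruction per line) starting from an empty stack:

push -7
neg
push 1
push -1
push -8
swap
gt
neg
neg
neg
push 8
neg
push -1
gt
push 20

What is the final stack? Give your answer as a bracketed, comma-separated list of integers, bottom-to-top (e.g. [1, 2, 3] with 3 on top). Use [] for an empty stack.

After 'push -7': [-7]
After 'neg': [7]
After 'push 1': [7, 1]
After 'push -1': [7, 1, -1]
After 'push -8': [7, 1, -1, -8]
After 'swap': [7, 1, -8, -1]
After 'gt': [7, 1, 0]
After 'neg': [7, 1, 0]
After 'neg': [7, 1, 0]
After 'neg': [7, 1, 0]
After 'push 8': [7, 1, 0, 8]
After 'neg': [7, 1, 0, -8]
After 'push -1': [7, 1, 0, -8, -1]
After 'gt': [7, 1, 0, 0]
After 'push 20': [7, 1, 0, 0, 20]

Answer: [7, 1, 0, 0, 20]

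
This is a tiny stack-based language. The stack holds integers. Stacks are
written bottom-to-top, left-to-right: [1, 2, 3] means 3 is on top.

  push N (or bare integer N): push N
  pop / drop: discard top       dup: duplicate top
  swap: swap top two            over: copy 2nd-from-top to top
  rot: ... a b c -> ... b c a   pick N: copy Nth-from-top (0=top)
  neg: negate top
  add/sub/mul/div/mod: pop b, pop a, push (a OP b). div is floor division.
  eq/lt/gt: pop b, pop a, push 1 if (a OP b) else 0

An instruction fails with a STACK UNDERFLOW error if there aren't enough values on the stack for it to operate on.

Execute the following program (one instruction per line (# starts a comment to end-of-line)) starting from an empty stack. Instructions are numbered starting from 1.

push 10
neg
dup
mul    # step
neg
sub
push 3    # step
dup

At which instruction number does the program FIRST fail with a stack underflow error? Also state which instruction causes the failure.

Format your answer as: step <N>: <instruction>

Answer: step 6: sub

Derivation:
Step 1 ('push 10'): stack = [10], depth = 1
Step 2 ('neg'): stack = [-10], depth = 1
Step 3 ('dup'): stack = [-10, -10], depth = 2
Step 4 ('mul'): stack = [100], depth = 1
Step 5 ('neg'): stack = [-100], depth = 1
Step 6 ('sub'): needs 2 value(s) but depth is 1 — STACK UNDERFLOW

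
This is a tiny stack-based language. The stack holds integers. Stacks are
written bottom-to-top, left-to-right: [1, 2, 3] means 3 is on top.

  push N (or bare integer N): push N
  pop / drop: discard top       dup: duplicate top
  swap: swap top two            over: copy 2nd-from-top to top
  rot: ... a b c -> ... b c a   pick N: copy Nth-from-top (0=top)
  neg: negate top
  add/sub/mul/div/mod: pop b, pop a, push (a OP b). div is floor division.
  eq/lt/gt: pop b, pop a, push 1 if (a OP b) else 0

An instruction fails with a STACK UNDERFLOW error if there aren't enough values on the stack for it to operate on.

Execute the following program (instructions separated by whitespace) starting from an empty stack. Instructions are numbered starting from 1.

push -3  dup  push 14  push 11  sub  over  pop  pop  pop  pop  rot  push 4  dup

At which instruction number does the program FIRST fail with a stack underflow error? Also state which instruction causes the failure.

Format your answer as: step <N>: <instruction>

Answer: step 11: rot

Derivation:
Step 1 ('push -3'): stack = [-3], depth = 1
Step 2 ('dup'): stack = [-3, -3], depth = 2
Step 3 ('push 14'): stack = [-3, -3, 14], depth = 3
Step 4 ('push 11'): stack = [-3, -3, 14, 11], depth = 4
Step 5 ('sub'): stack = [-3, -3, 3], depth = 3
Step 6 ('over'): stack = [-3, -3, 3, -3], depth = 4
Step 7 ('pop'): stack = [-3, -3, 3], depth = 3
Step 8 ('pop'): stack = [-3, -3], depth = 2
Step 9 ('pop'): stack = [-3], depth = 1
Step 10 ('pop'): stack = [], depth = 0
Step 11 ('rot'): needs 3 value(s) but depth is 0 — STACK UNDERFLOW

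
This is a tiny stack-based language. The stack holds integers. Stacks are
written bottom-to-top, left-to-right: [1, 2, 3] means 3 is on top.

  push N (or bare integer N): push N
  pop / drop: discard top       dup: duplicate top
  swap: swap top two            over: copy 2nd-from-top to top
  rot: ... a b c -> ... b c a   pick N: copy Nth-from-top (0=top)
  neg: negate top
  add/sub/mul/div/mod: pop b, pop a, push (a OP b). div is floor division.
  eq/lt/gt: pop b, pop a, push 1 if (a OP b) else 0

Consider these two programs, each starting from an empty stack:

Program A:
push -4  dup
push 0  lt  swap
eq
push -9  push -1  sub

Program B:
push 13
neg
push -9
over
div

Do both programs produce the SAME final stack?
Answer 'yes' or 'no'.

Program A trace:
  After 'push -4': [-4]
  After 'dup': [-4, -4]
  After 'push 0': [-4, -4, 0]
  After 'lt': [-4, 1]
  After 'swap': [1, -4]
  After 'eq': [0]
  After 'push -9': [0, -9]
  After 'push -1': [0, -9, -1]
  After 'sub': [0, -8]
Program A final stack: [0, -8]

Program B trace:
  After 'push 13': [13]
  After 'neg': [-13]
  After 'push -9': [-13, -9]
  After 'over': [-13, -9, -13]
  After 'div': [-13, 0]
Program B final stack: [-13, 0]
Same: no

Answer: no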